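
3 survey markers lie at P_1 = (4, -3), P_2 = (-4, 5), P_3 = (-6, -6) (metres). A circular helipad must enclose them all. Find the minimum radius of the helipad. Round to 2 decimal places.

Side lengths²: P_1P_2² = 128, P_1P_3² = 109, P_2P_3² = 125.
Since P_1P_2² = 128 < 125 + 109 = 234, the triangle is acute, so the smallest enclosing circle is the circumcircle.
Circumcentre = (-53/26, -27/26), r² = 13625/338.
r = √(13625/338) ≈ 6.35.

6.35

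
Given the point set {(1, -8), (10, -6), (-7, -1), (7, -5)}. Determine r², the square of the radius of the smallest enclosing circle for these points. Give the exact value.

A smallest enclosing disk is always determined by at most three of the input points on its boundary.
The farthest pair is (10, -6)–(-7, -1) with squared distance 314. The circle on this segment as diameter has centre (1.5, -3.5) and r² = 314/4 = 78.5.
Check (1, -8): distance² to centre = 20.5 ≤ 78.5, so it lies inside.
All remaining points lie in this disk, and no smaller disk contains both endpoints, so this is the minimum enclosing circle.

78.5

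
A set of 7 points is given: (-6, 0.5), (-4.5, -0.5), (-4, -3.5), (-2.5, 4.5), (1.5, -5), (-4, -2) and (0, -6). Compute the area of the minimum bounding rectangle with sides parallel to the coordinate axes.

78.75

x ranges over [-6, 1.5], width 7.5.
y ranges over [-6, 4.5], height 10.5.
Area = 7.5 × 10.5 = 78.75.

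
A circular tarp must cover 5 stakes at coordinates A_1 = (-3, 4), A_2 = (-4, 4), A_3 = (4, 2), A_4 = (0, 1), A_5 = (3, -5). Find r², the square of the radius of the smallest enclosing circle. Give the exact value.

A smallest enclosing disk is always determined by at most three of the input points on its boundary.
The farthest pair is A_2–A_5 with squared distance 130. The circle on this segment as diameter has centre (-0.5, -0.5) and r² = 130/4 = 32.5.
Check A_1: distance² to centre = 26.5 ≤ 32.5, so it lies inside.
All remaining points lie in this disk, and no smaller disk contains both endpoints, so this is the minimum enclosing circle.

32.5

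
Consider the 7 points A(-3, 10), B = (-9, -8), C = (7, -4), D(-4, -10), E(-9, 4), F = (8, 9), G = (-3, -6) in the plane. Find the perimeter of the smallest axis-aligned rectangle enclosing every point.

Width = max x − min x = 8 − (-9) = 17.
Height = max y − min y = 10 − (-10) = 20.
Perimeter = 2(17 + 20) = 74.

74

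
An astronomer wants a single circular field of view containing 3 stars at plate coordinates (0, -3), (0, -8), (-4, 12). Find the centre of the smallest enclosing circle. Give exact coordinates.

(-2, 2)

Call the three points A, B, C in the order given.
Side lengths²: AB² = 25, AC² = 241, BC² = 416.
Since BC² = 416 ≥ 241 + 25 = 266, the angle opposite BC is not acute, so the smallest enclosing circle has BC as diameter.
Centre = midpoint of BC = (-2, 2), r² = 416/4 = 104.
Centre = (-2, 2).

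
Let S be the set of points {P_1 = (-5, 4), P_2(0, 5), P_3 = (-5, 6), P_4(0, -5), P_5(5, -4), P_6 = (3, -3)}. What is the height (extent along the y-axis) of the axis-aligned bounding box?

11

max y = 6, min y = -5, so height = 11.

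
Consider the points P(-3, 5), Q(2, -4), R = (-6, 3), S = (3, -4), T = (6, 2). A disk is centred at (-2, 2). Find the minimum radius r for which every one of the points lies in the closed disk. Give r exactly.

8

The required radius is the distance from (-2, 2) to the farthest point.
Squared distances: 10, 52, 17, 61, 64.
Maximum is 64, attained at T.
r = √64 = 8.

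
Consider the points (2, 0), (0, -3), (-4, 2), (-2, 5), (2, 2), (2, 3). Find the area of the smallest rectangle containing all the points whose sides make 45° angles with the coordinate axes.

In coordinates u = x + y, v = x − y the rectangle is axis-aligned; the map (x,y)→(u,v) scales areas by 2.
u-values: 2, -3, -2, 3, 4, 5; range = 5 − (-3) = 8.
v-values: 2, 3, -6, -7, 0, -1; range = 3 − (-7) = 10.
Area = (8 × 10) / 2 = 40.

40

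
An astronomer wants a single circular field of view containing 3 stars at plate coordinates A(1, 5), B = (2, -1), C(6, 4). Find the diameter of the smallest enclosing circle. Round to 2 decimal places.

6.85

Side lengths²: AB² = 37, AC² = 26, BC² = 41.
Since BC² = 41 < 37 + 26 = 63, the triangle is acute, so the smallest enclosing circle is the circumcircle.
Circumcentre = (177/58, 131/58), r² = 19721/1682.
Diameter = 2r = 2√(19721/1682) ≈ 6.85.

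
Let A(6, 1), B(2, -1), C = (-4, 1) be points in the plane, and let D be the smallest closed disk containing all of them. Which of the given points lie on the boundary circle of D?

Side lengths²: AB² = 20, AC² = 100, BC² = 40.
Since AC² = 100 ≥ 40 + 20 = 60, the angle opposite AC is not acute, so the smallest enclosing circle has AC as diameter.
Centre = midpoint of AC = (1, 1), r² = 100/4 = 25.
The points at distance exactly r from the centre are A, C — 2 points.

A, C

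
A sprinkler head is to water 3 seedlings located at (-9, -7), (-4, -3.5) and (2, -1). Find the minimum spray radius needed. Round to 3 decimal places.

6.265

Call the three points A, B, C in the order given.
Side lengths²: AB² = 37.25, AC² = 157, BC² = 42.25.
Since AC² = 157 ≥ 42.25 + 37.25 = 79.5, the angle opposite AC is not acute, so the smallest enclosing circle has AC as diameter.
Centre = midpoint of AC = (-3.5, -4), r² = 157/4 = 39.25.
r = √(39.25) ≈ 6.265.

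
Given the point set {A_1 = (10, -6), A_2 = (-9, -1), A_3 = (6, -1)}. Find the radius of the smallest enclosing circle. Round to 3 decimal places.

9.823

Side lengths²: A_1A_2² = 386, A_1A_3² = 41, A_2A_3² = 225.
Since A_1A_2² = 386 ≥ 225 + 41 = 266, the angle opposite A_1A_2 is not acute, so the smallest enclosing circle has A_1A_2 as diameter.
Centre = midpoint of A_1A_2 = (0.5, -3.5), r² = 386/4 = 96.5.
r = √(96.5) ≈ 9.823.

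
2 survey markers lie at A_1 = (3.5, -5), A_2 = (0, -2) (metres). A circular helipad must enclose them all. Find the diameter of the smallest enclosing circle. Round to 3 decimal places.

The smallest circle enclosing two points has them as diameter endpoints.
Centre = midpoint = (1.75, -3.5); r² = |A_1A_2|²/4 = 21.25/4 = 5.3125.
Diameter = 2r = 2√(5.3125) ≈ 4.610.

4.610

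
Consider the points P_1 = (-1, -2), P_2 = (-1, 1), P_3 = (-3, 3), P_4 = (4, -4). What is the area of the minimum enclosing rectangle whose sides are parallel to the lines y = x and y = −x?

21

In coordinates u = x + y, v = x − y the rectangle is axis-aligned; the map (x,y)→(u,v) scales areas by 2.
u-values: -3, 0, 0, 0; range = 0 − (-3) = 3.
v-values: 1, -2, -6, 8; range = 8 − (-6) = 14.
Area = (3 × 14) / 2 = 21.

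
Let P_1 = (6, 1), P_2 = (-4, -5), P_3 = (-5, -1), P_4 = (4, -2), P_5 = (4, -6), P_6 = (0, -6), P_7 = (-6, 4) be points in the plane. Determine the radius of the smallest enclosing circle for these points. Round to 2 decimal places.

The minimum enclosing circle is determined by three boundary points: P_1, P_5, P_7.
Their circumcentre is (-5/6, -5/6) with r² = 901/18.
The farthest remaining point P_2 is at distance² 493/18 ≤ 901/18.
r = √(901/18) ≈ 7.07.

7.07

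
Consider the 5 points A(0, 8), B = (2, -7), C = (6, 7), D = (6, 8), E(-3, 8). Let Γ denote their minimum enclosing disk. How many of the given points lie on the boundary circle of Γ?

By Welzl's lemma the MEC is supported by two points (diametrically opposite) or three points (on a circumcircle).
The minimum enclosing circle is determined by three boundary points: B, D, E.
Their circumcentre is (1.5, 7/6) with r² = 1205/18.
The farthest remaining point C is at distance² 977/18 ≤ 1205/18.
The points at distance exactly r from the centre are B, D, E — 3 points.

3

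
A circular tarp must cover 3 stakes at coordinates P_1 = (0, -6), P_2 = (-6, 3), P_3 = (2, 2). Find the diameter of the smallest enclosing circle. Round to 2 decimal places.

10.90

Side lengths²: P_1P_2² = 117, P_1P_3² = 68, P_2P_3² = 65.
Since P_1P_2² = 117 < 68 + 65 = 133, the triangle is acute, so the smallest enclosing circle is the circumcircle.
Circumcentre = (-27/11, -25/22), r² = 14365/484.
Diameter = 2r = 2√(14365/484) ≈ 10.90.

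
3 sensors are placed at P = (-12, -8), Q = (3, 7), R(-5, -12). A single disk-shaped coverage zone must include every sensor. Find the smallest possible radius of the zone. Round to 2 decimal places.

10.68

Side lengths²: PQ² = 450, PR² = 65, QR² = 425.
Since PQ² = 450 < 425 + 65 = 490, the triangle is acute, so the smallest enclosing circle is the circumcircle.
Circumcentre = (-79/22, -31/22), r² = 27625/242.
r = √(27625/242) ≈ 10.68.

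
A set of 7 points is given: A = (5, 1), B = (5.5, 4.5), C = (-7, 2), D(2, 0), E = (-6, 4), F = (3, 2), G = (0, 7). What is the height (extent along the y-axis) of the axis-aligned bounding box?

max y = 7, min y = 0, so height = 7.

7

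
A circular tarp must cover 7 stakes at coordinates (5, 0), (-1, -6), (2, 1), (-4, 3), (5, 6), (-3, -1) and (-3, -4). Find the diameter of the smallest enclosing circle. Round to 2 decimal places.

13.42

The farthest pair is (-1, -6)–(5, 6) with squared distance 180. The circle on this segment as diameter has centre (2, 0) and r² = 180/4 = 45.
Check (5, 0): distance² to centre = 9 ≤ 45, so it lies inside.
All remaining points lie in this disk, and no smaller disk contains both endpoints, so this is the minimum enclosing circle.
Diameter = 2r = 2√45 ≈ 13.42.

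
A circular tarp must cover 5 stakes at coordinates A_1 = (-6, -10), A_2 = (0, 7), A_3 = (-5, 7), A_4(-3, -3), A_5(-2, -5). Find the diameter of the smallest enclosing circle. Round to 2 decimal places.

The minimum enclosing circle of a finite set is fixed by two of the points (as a diameter) or three (as a circumcircle).
The farthest pair is A_1–A_2 with squared distance 325. The circle on this segment as diameter has centre (-3, -1.5) and r² = 325/4 = 81.25.
Check A_3: distance² to centre = 76.25 ≤ 81.25, so it lies inside.
All remaining points lie in this disk, and no smaller disk contains both endpoints, so this is the minimum enclosing circle.
Diameter = 2r = 2√(81.25) ≈ 18.03.

18.03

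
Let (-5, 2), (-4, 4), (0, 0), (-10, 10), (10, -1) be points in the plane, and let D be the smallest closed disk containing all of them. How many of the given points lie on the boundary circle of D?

By Welzl's lemma the MEC is supported by two points (diametrically opposite) or three points (on a circumcircle).
The farthest pair is (-10, 10)–(10, -1) with squared distance 521. The circle on this segment as diameter has centre (0, 4.5) and r² = 521/4 = 130.25.
Check (-5, 2): distance² to centre = 31.25 ≤ 130.25, so it lies inside.
All remaining points lie in this disk, and no smaller disk contains both endpoints, so this is the minimum enclosing circle.
The points at distance exactly r from the centre are (-10, 10), (10, -1) — 2 points.

2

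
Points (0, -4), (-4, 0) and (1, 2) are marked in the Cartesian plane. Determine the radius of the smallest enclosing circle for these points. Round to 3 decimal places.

3.309

Call the three points A, B, C in the order given.
Side lengths²: AB² = 32, AC² = 37, BC² = 29.
Since AC² = 37 < 32 + 29 = 61, the triangle is acute, so the smallest enclosing circle is the circumcircle.
Circumcentre = (-11/14, -11/14), r² = 1073/98.
r = √(1073/98) ≈ 3.309.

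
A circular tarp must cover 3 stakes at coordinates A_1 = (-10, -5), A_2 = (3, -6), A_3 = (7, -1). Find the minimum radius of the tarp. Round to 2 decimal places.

Side lengths²: A_1A_2² = 170, A_1A_3² = 305, A_2A_3² = 41.
Since A_1A_3² = 305 ≥ 170 + 41 = 211, the angle opposite A_1A_3 is not acute, so the smallest enclosing circle has A_1A_3 as diameter.
Centre = midpoint of A_1A_3 = (-1.5, -3), r² = 305/4 = 76.25.
r = √(76.25) ≈ 8.73.

8.73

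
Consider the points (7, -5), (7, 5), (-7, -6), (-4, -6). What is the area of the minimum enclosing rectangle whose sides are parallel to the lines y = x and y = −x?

162.5

In coordinates u = x + y, v = x − y the rectangle is axis-aligned; the map (x,y)→(u,v) scales areas by 2.
u-values: 2, 12, -13, -10; range = 12 − (-13) = 25.
v-values: 12, 2, -1, 2; range = 12 − (-1) = 13.
Area = (25 × 13) / 2 = 162.5.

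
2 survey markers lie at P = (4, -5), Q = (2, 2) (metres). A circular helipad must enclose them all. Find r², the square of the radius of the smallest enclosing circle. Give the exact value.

13.25

The smallest circle enclosing two points has them as diameter endpoints.
Centre = midpoint = (3, -1.5); r² = |PQ|²/4 = 53/4 = 13.25.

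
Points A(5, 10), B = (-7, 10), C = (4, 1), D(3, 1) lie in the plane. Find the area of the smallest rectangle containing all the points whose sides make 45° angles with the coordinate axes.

In coordinates u = x + y, v = x − y the rectangle is axis-aligned; the map (x,y)→(u,v) scales areas by 2.
u-values: 15, 3, 5, 4; range = 15 − 3 = 12.
v-values: -5, -17, 3, 2; range = 3 − (-17) = 20.
Area = (12 × 20) / 2 = 120.

120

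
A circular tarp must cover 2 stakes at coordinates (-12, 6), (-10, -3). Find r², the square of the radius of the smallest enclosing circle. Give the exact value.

21.25

The smallest circle enclosing two points has them as diameter endpoints.
Centre = midpoint = (-11, 1.5); r² = |(-12, 6)−(-10, -3)|²/4 = 85/4 = 21.25.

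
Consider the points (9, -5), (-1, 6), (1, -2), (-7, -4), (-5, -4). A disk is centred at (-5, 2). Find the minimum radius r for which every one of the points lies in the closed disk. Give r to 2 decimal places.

The required radius is the distance from (-5, 2) to the farthest point.
Squared distances: 245, 32, 52, 40, 36.
Maximum is 245, attained at (9, -5).
r = √245 ≈ 15.65.

15.65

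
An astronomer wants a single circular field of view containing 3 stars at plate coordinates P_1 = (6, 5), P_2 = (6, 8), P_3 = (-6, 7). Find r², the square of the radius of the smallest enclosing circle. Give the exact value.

5365/144

Side lengths²: P_1P_2² = 9, P_1P_3² = 148, P_2P_3² = 145.
Since P_1P_3² = 148 < 145 + 9 = 154, the triangle is acute, so the smallest enclosing circle is the circumcircle.
Circumcentre = (1/12, 6.5), r² = 5365/144.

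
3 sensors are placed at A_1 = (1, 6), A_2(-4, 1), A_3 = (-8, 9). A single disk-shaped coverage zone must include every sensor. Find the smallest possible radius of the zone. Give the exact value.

5

Side lengths²: A_1A_2² = 50, A_1A_3² = 90, A_2A_3² = 80.
Since A_1A_3² = 90 < 80 + 50 = 130, the triangle is acute, so the smallest enclosing circle is the circumcircle.
Circumcentre = (-4, 6), r² = 25.
r = √25 = 5.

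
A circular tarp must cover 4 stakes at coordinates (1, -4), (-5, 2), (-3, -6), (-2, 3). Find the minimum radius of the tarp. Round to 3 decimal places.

By Welzl's lemma the MEC is supported by two points (diametrically opposite) or three points (on a circumcircle).
The farthest pair is (-3, -6)–(-2, 3) with squared distance 82. The circle on this segment as diameter has centre (-2.5, -1.5) and r² = 82/4 = 20.5.
Check (1, -4): distance² to centre = 18.5 ≤ 20.5, so it lies inside.
All remaining points lie in this disk, and no smaller disk contains both endpoints, so this is the minimum enclosing circle.
r = √(20.5) ≈ 4.528.

4.528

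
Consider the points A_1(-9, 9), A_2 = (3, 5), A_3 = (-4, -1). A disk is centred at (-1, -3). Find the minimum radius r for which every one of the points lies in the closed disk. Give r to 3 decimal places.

The required radius is the distance from (-1, -3) to the farthest point.
Squared distances: 208, 80, 13.
Maximum is 208, attained at A_1.
r = √208 ≈ 14.422.

14.422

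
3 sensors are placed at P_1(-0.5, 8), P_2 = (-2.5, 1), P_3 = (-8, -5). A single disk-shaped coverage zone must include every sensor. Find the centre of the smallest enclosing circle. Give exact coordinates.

Side lengths²: P_1P_2² = 53, P_1P_3² = 225.25, P_2P_3² = 66.25.
Since P_1P_3² = 225.25 ≥ 66.25 + 53 = 119.25, the angle opposite P_1P_3 is not acute, so the smallest enclosing circle has P_1P_3 as diameter.
Centre = midpoint of P_1P_3 = (-4.25, 1.5), r² = 225.25/4 = 56.3125.
Centre = (-4.25, 1.5).

(-4.25, 1.5)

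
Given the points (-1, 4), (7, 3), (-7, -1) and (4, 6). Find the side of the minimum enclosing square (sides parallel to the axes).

14

The bounding box has width 14 and height 7.
An axis-aligned square enclosing the set must have side ≥ max(width, height).
So the minimum side is max(14, 7) = 14.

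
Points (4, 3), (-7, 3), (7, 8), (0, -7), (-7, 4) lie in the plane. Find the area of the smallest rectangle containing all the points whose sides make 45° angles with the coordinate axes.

In coordinates u = x + y, v = x − y the rectangle is axis-aligned; the map (x,y)→(u,v) scales areas by 2.
u-values: 7, -4, 15, -7, -3; range = 15 − (-7) = 22.
v-values: 1, -10, -1, 7, -11; range = 7 − (-11) = 18.
Area = (22 × 18) / 2 = 198.

198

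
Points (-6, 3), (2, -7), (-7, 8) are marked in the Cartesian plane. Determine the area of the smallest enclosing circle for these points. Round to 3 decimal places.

240.332

Call the three points A, B, C in the order given.
Side lengths²: AB² = 164, AC² = 26, BC² = 306.
Since BC² = 306 ≥ 164 + 26 = 190, the angle opposite BC is not acute, so the smallest enclosing circle has BC as diameter.
Centre = midpoint of BC = (-2.5, 0.5), r² = 306/4 = 76.5.
Area = π·r² = π·76.5 ≈ 240.332.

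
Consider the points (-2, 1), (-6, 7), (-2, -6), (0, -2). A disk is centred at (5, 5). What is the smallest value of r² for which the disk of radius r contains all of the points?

170

The required radius is the distance from (5, 5) to the farthest point.
Squared distances: 65, 125, 170, 74.
Maximum is 170, attained at (-2, -6).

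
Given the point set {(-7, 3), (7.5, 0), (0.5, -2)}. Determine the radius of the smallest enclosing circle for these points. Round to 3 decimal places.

Call the three points A, B, C in the order given.
Side lengths²: AB² = 219.25, AC² = 81.25, BC² = 53.
Since AB² = 219.25 ≥ 81.25 + 53 = 134.25, the angle opposite AB is not acute, so the smallest enclosing circle has AB as diameter.
Centre = midpoint of AB = (0.25, 1.5), r² = 219.25/4 = 54.8125.
r = √(54.8125) ≈ 7.404.

7.404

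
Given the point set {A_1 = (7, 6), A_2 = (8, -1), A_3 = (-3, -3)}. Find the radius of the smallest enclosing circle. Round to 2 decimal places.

6.73

Side lengths²: A_1A_2² = 50, A_1A_3² = 181, A_2A_3² = 125.
Since A_1A_3² = 181 ≥ 125 + 50 = 175, the angle opposite A_1A_3 is not acute, so the smallest enclosing circle has A_1A_3 as diameter.
Centre = midpoint of A_1A_3 = (2, 1.5), r² = 181/4 = 45.25.
r = √(45.25) ≈ 6.73.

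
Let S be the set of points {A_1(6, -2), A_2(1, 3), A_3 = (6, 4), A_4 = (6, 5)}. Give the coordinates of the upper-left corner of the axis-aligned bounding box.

x-range [1, 6], y-range [-2, 5].
The upper-left corner is (1, 5).

(1, 5)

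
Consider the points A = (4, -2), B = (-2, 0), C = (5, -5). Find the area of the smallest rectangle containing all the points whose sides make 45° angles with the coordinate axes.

24

In coordinates u = x + y, v = x − y the rectangle is axis-aligned; the map (x,y)→(u,v) scales areas by 2.
u-values: 2, -2, 0; range = 2 − (-2) = 4.
v-values: 6, -2, 10; range = 10 − (-2) = 12.
Area = (4 × 12) / 2 = 24.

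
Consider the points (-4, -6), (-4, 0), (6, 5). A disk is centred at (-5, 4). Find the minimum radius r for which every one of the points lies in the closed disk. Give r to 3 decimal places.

The required radius is the distance from (-5, 4) to the farthest point.
Squared distances: 101, 17, 122.
Maximum is 122, attained at (6, 5).
r = √122 ≈ 11.045.

11.045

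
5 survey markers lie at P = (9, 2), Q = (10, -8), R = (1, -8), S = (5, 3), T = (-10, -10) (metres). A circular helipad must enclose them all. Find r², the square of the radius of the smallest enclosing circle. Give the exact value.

By Welzl's lemma the MEC is supported by two points (diametrically opposite) or three points (on a circumcircle).
The farthest pair is P–T with squared distance 505. The circle on this segment as diameter has centre (-0.5, -4) and r² = 505/4 = 126.25.
Check Q: distance² to centre = 126.25 ≤ 126.25, so it lies inside.
All remaining points lie in this disk, and no smaller disk contains both endpoints, so this is the minimum enclosing circle.

126.25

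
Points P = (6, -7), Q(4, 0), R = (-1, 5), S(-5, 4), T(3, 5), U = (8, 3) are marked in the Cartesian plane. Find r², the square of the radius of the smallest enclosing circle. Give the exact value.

1105/18

The minimum enclosing circle of a finite set is fixed by two of the points (as a diameter) or three (as a circumcircle).
The minimum enclosing circle is determined by three boundary points: P, S, U.
Their circumcentre is (7/6, -5/6) with r² = 1105/18.
The farthest remaining point R is at distance² 697/18 ≤ 1105/18.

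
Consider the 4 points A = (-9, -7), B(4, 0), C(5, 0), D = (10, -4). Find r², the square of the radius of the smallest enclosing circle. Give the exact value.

92.5

The farthest pair is A–D with squared distance 370. The circle on this segment as diameter has centre (0.5, -5.5) and r² = 370/4 = 92.5.
Check B: distance² to centre = 42.5 ≤ 92.5, so it lies inside.
All remaining points lie in this disk, and no smaller disk contains both endpoints, so this is the minimum enclosing circle.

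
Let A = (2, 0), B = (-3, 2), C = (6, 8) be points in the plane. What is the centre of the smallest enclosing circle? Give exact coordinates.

Side lengths²: AB² = 29, AC² = 80, BC² = 117.
Since BC² = 117 ≥ 80 + 29 = 109, the angle opposite BC is not acute, so the smallest enclosing circle has BC as diameter.
Centre = midpoint of BC = (1.5, 5), r² = 117/4 = 29.25.
Centre = (1.5, 5).

(1.5, 5)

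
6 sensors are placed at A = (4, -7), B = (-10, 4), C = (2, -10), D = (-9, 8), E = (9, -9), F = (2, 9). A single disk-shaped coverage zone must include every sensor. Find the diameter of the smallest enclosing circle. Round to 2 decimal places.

24.76

By Welzl's lemma the MEC is supported by two points (diametrically opposite) or three points (on a circumcircle).
The farthest pair is D–E with squared distance 613. The circle on this segment as diameter has centre (0, -0.5) and r² = 613/4 = 153.25.
Check A: distance² to centre = 58.25 ≤ 153.25, so it lies inside.
All remaining points lie in this disk, and no smaller disk contains both endpoints, so this is the minimum enclosing circle.
Diameter = 2r = 2√(153.25) ≈ 24.76.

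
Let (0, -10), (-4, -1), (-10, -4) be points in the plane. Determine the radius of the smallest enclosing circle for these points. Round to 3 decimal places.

Call the three points A, B, C in the order given.
Side lengths²: AB² = 97, AC² = 136, BC² = 45.
Since AC² = 136 < 97 + 45 = 142, the triangle is acute, so the smallest enclosing circle is the circumcircle.
Circumcentre = (-107/22, -149/22), r² = 8245/242.
r = √(8245/242) ≈ 5.837.

5.837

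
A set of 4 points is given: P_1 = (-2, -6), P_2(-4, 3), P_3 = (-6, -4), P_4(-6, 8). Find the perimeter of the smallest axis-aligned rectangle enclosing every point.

36

Width = max x − min x = -2 − (-6) = 4.
Height = max y − min y = 8 − (-6) = 14.
Perimeter = 2(4 + 14) = 36.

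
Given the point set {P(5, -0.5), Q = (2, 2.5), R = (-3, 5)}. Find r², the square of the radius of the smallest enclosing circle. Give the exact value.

23.5625

Side lengths²: PQ² = 18, PR² = 94.25, QR² = 31.25.
Since PR² = 94.25 ≥ 31.25 + 18 = 49.25, the angle opposite PR is not acute, so the smallest enclosing circle has PR as diameter.
Centre = midpoint of PR = (1, 2.25), r² = 94.25/4 = 23.5625.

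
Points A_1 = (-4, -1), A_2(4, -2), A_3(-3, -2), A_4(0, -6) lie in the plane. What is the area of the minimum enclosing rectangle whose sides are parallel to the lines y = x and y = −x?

In coordinates u = x + y, v = x − y the rectangle is axis-aligned; the map (x,y)→(u,v) scales areas by 2.
u-values: -5, 2, -5, -6; range = 2 − (-6) = 8.
v-values: -3, 6, -1, 6; range = 6 − (-3) = 9.
Area = (8 × 9) / 2 = 36.

36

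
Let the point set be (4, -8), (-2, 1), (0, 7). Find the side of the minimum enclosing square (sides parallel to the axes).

15

The bounding box has width 6 and height 15.
An axis-aligned square enclosing the set must have side ≥ max(width, height).
So the minimum side is max(6, 15) = 15.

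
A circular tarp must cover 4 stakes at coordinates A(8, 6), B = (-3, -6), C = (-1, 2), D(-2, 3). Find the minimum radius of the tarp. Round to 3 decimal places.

By Welzl's lemma the MEC is supported by two points (diametrically opposite) or three points (on a circumcircle).
The farthest pair is A–B with squared distance 265. The circle on this segment as diameter has centre (2.5, 0) and r² = 265/4 = 66.25.
Check C: distance² to centre = 16.25 ≤ 66.25, so it lies inside.
All remaining points lie in this disk, and no smaller disk contains both endpoints, so this is the minimum enclosing circle.
r = √(66.25) ≈ 8.139.

8.139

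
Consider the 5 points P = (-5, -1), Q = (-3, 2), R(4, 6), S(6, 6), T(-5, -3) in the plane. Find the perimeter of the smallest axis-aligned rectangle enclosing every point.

Width = max x − min x = 6 − (-5) = 11.
Height = max y − min y = 6 − (-3) = 9.
Perimeter = 2(11 + 9) = 40.

40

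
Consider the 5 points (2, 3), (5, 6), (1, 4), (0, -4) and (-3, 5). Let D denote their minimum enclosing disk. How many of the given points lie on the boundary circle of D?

3

The minimum enclosing circle is determined by three boundary points: (5, 6), (0, -4), (-3, 5).
Their circumcentre is (1.5, 1.5) with r² = 32.5.
The farthest remaining point (1, 4) is at distance² 6.5 ≤ 32.5.
The points at distance exactly r from the centre are (5, 6), (0, -4), (-3, 5) — 3 points.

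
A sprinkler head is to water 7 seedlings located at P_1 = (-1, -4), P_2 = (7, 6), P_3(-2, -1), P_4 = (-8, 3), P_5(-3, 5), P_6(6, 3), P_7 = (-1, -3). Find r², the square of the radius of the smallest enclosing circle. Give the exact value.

By Welzl's lemma the MEC is supported by two points (diametrically opposite) or three points (on a circumcircle).
The minimum enclosing circle is determined by three boundary points: P_1, P_2, P_4.
Their circumcentre is (-1/3, 11/3) with r² = 533/9.
The farthest remaining point P_7 is at distance² 404/9 ≤ 533/9.

533/9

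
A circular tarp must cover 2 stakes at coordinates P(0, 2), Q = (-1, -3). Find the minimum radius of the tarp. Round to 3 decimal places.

2.550

The smallest circle enclosing two points has them as diameter endpoints.
Centre = midpoint = (-0.5, -0.5); r² = |PQ|²/4 = 26/4 = 6.5.
r = √(6.5) ≈ 2.550.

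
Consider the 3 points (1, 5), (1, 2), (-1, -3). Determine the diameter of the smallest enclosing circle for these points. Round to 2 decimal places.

8.25

Call the three points A, B, C in the order given.
Side lengths²: AB² = 9, AC² = 68, BC² = 29.
Since AC² = 68 ≥ 29 + 9 = 38, the angle opposite AC is not acute, so the smallest enclosing circle has AC as diameter.
Centre = midpoint of AC = (0, 1), r² = 68/4 = 17.
Diameter = 2r = 2√17 ≈ 8.25.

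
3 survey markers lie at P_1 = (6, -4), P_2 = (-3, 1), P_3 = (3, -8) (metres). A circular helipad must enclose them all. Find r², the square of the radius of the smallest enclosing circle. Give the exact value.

17225/578

Side lengths²: P_1P_2² = 106, P_1P_3² = 25, P_2P_3² = 117.
Since P_2P_3² = 117 < 106 + 25 = 131, the triangle is acute, so the smallest enclosing circle is the circumcircle.
Circumcentre = (21/34, -105/34), r² = 17225/578.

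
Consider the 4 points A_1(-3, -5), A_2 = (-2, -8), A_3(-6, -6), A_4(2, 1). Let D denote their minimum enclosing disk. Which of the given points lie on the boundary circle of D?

A_2, A_3, A_4

The minimum enclosing circle of a finite set is fixed by two of the points (as a diameter) or three (as a circumcircle).
The minimum enclosing circle is determined by three boundary points: A_2, A_3, A_4.
Their circumcentre is (-81/44, -59/22) with r² = 54805/1936.
The farthest remaining point A_1 is at distance² 13005/1936 ≤ 54805/1936.
The points at distance exactly r from the centre are A_2, A_3, A_4 — 3 points.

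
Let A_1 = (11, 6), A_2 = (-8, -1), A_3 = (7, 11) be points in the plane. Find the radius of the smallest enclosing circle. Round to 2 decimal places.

10.12

Side lengths²: A_1A_2² = 410, A_1A_3² = 41, A_2A_3² = 369.
Since A_1A_2² = 410 ≥ 369 + 41 = 410, the angle opposite A_1A_2 is not acute, so the smallest enclosing circle has A_1A_2 as diameter.
Centre = midpoint of A_1A_2 = (1.5, 2.5), r² = 410/4 = 102.5.
r = √(102.5) ≈ 10.12.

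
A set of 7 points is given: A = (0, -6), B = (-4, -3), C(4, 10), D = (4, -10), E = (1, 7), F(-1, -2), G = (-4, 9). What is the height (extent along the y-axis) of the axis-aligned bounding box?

max y = 10, min y = -10, so height = 20.

20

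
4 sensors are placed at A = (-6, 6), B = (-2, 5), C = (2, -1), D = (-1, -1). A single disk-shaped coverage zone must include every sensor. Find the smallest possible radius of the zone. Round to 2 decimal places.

A smallest enclosing disk is always determined by at most three of the input points on its boundary.
The farthest pair is A–C with squared distance 113. The circle on this segment as diameter has centre (-2, 2.5) and r² = 113/4 = 28.25.
Check B: distance² to centre = 6.25 ≤ 28.25, so it lies inside.
All remaining points lie in this disk, and no smaller disk contains both endpoints, so this is the minimum enclosing circle.
r = √(28.25) ≈ 5.32.

5.32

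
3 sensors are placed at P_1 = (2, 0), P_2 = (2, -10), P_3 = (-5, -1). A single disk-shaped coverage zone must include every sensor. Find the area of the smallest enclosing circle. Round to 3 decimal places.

104.185

Side lengths²: P_1P_2² = 100, P_1P_3² = 50, P_2P_3² = 130.
Since P_2P_3² = 130 < 100 + 50 = 150, the triangle is acute, so the smallest enclosing circle is the circumcircle.
Circumcentre = (-6/7, -5), r² = 1625/49.
Area = π·r² = π·1625/49 ≈ 104.185.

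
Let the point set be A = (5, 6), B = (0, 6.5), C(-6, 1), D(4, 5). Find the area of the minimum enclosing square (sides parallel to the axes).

121

The bounding box has width 11 and height 5.5.
An axis-aligned square enclosing the set must have side ≥ max(width, height).
So the minimum side is max(11, 5.5) = 11.
Area = 11² = 121.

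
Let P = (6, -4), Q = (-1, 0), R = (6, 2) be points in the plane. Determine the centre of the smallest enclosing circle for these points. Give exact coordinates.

Side lengths²: PQ² = 65, PR² = 36, QR² = 53.
Since PQ² = 65 < 53 + 36 = 89, the triangle is acute, so the smallest enclosing circle is the circumcircle.
Circumcentre = (43/14, -1), r² = 3445/196.
Centre = (43/14, -1).

(43/14, -1)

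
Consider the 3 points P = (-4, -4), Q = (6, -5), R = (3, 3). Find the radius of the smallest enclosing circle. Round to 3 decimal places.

Side lengths²: PQ² = 101, PR² = 98, QR² = 73.
Since PQ² = 101 < 98 + 73 = 171, the triangle is acute, so the smallest enclosing circle is the circumcircle.
Circumcentre = (27/22, -49/22), r² = 7373/242.
r = √(7373/242) ≈ 5.520.

5.520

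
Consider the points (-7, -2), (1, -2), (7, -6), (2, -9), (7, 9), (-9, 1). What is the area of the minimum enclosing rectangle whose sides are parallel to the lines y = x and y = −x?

287.5

In coordinates u = x + y, v = x − y the rectangle is axis-aligned; the map (x,y)→(u,v) scales areas by 2.
u-values: -9, -1, 1, -7, 16, -8; range = 16 − (-9) = 25.
v-values: -5, 3, 13, 11, -2, -10; range = 13 − (-10) = 23.
Area = (25 × 23) / 2 = 287.5.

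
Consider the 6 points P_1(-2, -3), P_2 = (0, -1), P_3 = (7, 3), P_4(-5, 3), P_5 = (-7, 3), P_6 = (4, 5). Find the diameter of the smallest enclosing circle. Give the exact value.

The farthest pair is P_3–P_5 with squared distance 196. The circle on this segment as diameter has centre (0, 3) and r² = 196/4 = 49.
Check P_1: distance² to centre = 40 ≤ 49, so it lies inside.
All remaining points lie in this disk, and no smaller disk contains both endpoints, so this is the minimum enclosing circle.
Diameter = 2r = 2√49 = 14.

14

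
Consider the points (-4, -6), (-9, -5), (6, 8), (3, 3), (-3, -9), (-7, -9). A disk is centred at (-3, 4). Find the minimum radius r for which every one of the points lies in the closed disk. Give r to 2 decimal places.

The required radius is the distance from (-3, 4) to the farthest point.
Squared distances: 101, 117, 97, 37, 169, 185.
Maximum is 185, attained at (-7, -9).
r = √185 ≈ 13.60.

13.60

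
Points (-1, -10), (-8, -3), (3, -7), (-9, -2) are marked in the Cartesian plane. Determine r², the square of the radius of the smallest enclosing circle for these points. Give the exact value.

42.25

The farthest pair is (3, -7)–(-9, -2) with squared distance 169. The circle on this segment as diameter has centre (-3, -4.5) and r² = 169/4 = 42.25.
Check (-1, -10): distance² to centre = 34.25 ≤ 42.25, so it lies inside.
All remaining points lie in this disk, and no smaller disk contains both endpoints, so this is the minimum enclosing circle.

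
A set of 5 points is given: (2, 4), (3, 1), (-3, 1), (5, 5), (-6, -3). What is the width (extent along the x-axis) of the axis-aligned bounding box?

11

max x = 5, min x = -6, so width = 11.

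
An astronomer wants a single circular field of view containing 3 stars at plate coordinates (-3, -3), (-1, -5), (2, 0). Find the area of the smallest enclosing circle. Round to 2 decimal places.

Call the three points A, B, C in the order given.
Side lengths²: AB² = 8, AC² = 34, BC² = 34.
Since BC² = 34 < 34 + 8 = 42, the triangle is acute, so the smallest enclosing circle is the circumcircle.
Circumcentre = (-0.125, -2.125), r² = 9.03125.
Area = π·r² = π·9.03125 ≈ 28.37.

28.37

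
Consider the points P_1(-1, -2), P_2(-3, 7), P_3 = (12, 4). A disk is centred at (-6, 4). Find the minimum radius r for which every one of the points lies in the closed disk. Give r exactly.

18

The required radius is the distance from (-6, 4) to the farthest point.
Squared distances: 61, 18, 324.
Maximum is 324, attained at P_3.
r = √324 = 18.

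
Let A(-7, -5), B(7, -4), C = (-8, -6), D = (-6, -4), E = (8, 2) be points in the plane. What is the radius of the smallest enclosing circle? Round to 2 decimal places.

8.94

The farthest pair is C–E with squared distance 320. The circle on this segment as diameter has centre (0, -2) and r² = 320/4 = 80.
Check A: distance² to centre = 58 ≤ 80, so it lies inside.
All remaining points lie in this disk, and no smaller disk contains both endpoints, so this is the minimum enclosing circle.
r = √80 ≈ 8.94.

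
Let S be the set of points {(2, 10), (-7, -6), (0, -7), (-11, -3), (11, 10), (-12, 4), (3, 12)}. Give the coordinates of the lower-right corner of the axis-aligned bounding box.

x-range [-12, 11], y-range [-7, 12].
The lower-right corner is (11, -7).

(11, -7)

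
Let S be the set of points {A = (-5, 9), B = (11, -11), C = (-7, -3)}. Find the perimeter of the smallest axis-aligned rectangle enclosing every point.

Width = max x − min x = 11 − (-7) = 18.
Height = max y − min y = 9 − (-11) = 20.
Perimeter = 2(18 + 20) = 76.

76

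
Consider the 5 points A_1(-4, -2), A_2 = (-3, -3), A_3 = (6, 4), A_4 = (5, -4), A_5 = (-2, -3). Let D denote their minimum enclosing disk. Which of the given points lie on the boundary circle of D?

A_1, A_3, A_4

The minimum enclosing circle is determined by three boundary points: A_1, A_3, A_4.
Their circumcentre is (95/74, 39/74) with r² = 93925/2738.
The farthest remaining point A_2 is at distance² 84305/2738 ≤ 93925/2738.
The points at distance exactly r from the centre are A_1, A_3, A_4 — 3 points.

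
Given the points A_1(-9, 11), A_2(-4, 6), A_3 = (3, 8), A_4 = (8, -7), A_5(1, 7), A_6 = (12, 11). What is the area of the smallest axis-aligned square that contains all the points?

The bounding box has width 21 and height 18.
An axis-aligned square enclosing the set must have side ≥ max(width, height).
So the minimum side is max(21, 18) = 21.
Area = 21² = 441.

441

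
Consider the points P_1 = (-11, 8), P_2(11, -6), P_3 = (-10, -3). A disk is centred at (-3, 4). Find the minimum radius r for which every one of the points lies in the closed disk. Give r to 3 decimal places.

17.205

The required radius is the distance from (-3, 4) to the farthest point.
Squared distances: 80, 296, 98.
Maximum is 296, attained at P_2.
r = √296 ≈ 17.205.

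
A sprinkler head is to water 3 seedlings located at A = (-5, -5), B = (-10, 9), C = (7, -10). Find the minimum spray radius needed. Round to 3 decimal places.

Side lengths²: AB² = 221, AC² = 169, BC² = 650.
Since BC² = 650 ≥ 221 + 169 = 390, the angle opposite BC is not acute, so the smallest enclosing circle has BC as diameter.
Centre = midpoint of BC = (-1.5, -0.5), r² = 650/4 = 162.5.
r = √(162.5) ≈ 12.748.

12.748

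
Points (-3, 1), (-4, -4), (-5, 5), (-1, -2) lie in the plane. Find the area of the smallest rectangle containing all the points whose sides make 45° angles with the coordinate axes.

In coordinates u = x + y, v = x − y the rectangle is axis-aligned; the map (x,y)→(u,v) scales areas by 2.
u-values: -2, -8, 0, -3; range = 0 − (-8) = 8.
v-values: -4, 0, -10, 1; range = 1 − (-10) = 11.
Area = (8 × 11) / 2 = 44.

44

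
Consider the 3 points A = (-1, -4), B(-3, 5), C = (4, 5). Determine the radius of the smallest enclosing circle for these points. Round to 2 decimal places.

5.27

Side lengths²: AB² = 85, AC² = 106, BC² = 49.
Since AC² = 106 < 85 + 49 = 134, the triangle is acute, so the smallest enclosing circle is the circumcircle.
Circumcentre = (0.5, 19/18), r² = 4505/162.
r = √(4505/162) ≈ 5.27.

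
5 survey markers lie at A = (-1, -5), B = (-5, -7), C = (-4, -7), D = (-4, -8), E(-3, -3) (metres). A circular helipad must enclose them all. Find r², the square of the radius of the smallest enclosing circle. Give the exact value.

The minimum enclosing circle of a finite set is fixed by two of the points (as a diameter) or three (as a circumcircle).
The farthest pair is D–E with squared distance 26. The circle on this segment as diameter has centre (-3.5, -5.5) and r² = 26/4 = 6.5.
Check A: distance² to centre = 6.5 ≤ 6.5, so it lies inside.
All remaining points lie in this disk, and no smaller disk contains both endpoints, so this is the minimum enclosing circle.

6.5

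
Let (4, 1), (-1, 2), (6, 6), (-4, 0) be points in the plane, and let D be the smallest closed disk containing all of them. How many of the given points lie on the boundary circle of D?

A smallest enclosing disk is always determined by at most three of the input points on its boundary.
The farthest pair is (6, 6)–(-4, 0) with squared distance 136. The circle on this segment as diameter has centre (1, 3) and r² = 136/4 = 34.
Check (4, 1): distance² to centre = 13 ≤ 34, so it lies inside.
All remaining points lie in this disk, and no smaller disk contains both endpoints, so this is the minimum enclosing circle.
The points at distance exactly r from the centre are (6, 6), (-4, 0) — 2 points.

2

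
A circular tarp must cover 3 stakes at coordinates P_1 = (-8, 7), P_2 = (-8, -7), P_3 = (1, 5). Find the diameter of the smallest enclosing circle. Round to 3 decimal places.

15.366

Side lengths²: P_1P_2² = 196, P_1P_3² = 85, P_2P_3² = 225.
Since P_2P_3² = 225 < 196 + 85 = 281, the triangle is acute, so the smallest enclosing circle is the circumcircle.
Circumcentre = (-29/6, 0), r² = 2125/36.
Diameter = 2r = 2√(2125/36) ≈ 15.366.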